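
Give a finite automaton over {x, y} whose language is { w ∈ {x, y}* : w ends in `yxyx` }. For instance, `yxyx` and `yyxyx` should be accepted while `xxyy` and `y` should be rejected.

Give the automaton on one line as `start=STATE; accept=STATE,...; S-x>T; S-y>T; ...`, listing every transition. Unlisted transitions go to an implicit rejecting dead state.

start=S0; accept=S4; S0-x>S0; S0-y>S1; S1-x>S2; S1-y>S1; S2-x>S0; S2-y>S3; S3-x>S4; S3-y>S1; S4-x>S0; S4-y>S3

Remember how much of `yxyx` the current input suffix matches. State S0 means no match yet; S1 means the last symbol is `y`; S2 means the last 2 symbols are `yx`; S3 means the last 3 symbols are `yxy`; S4 means the last 4 symbols are `yxyx`. Only S4 accepts. On a mismatch, fall back to the longest proper suffix that is still a prefix of `yxyx`.
        x   y  
>  S0   S0  S1 
   S1   S2  S1 
   S2   S0  S3 
   S3   S4  S1 
 * S4   S0  S3 
(> = start, * = accepting)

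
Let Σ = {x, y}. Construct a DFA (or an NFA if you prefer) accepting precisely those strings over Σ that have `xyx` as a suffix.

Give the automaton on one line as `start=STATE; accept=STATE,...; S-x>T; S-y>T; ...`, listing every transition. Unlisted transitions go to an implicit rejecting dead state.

Remember how much of `xyx` the current input suffix matches. State q0 means no match yet; q1 means the last symbol is `x`; q2 means the last 2 symbols are `xy`; q3 means the last 3 symbols are `xyx`. Only q3 accepts. On a mismatch, fall back to the longest proper suffix that is still a prefix of `xyx`.
        x   y  
>  q0   q1  q0 
   q1   q1  q2 
   q2   q3  q0 
 * q3   q1  q2 
(> = start, * = accepting)

start=q0; accept=q3; q0-x>q1; q0-y>q0; q1-x>q1; q1-y>q2; q2-x>q3; q2-y>q0; q3-x>q1; q3-y>q2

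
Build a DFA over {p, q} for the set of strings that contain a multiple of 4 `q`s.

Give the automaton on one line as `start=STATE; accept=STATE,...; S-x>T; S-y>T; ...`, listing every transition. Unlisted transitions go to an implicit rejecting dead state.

The only thing that matters is how many `q`s have appeared, reduced mod 4. Use one state per residue: A for 0, …, D for 3. Reading `q` moves to the next residue; anything else stays put. A is accepting.
With 4 states:
       p  q 
>* A   A  B 
   B   B  C 
   C   C  D 
   D   D  A 
(> = start, * = accepting)

start=A; accept=A; A-p>A; A-q>B; B-p>B; B-q>C; C-p>C; C-q>D; D-p>D; D-q>A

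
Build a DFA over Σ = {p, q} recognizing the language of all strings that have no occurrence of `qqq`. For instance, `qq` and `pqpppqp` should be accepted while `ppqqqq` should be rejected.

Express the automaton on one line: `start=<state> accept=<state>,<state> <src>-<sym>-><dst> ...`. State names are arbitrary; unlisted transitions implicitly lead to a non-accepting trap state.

Track partial matches of the forbidden pattern `qqq`. State D is a dead state reached once `qqq` has occurred; every other state accepts. A means no part of `qqq` is currently matched.
       p  q 
>* A   A  B 
 * B   A  C 
 * C   A  D 
   D   D  D 
(> = start, * = accepting)

start=A accept=A,B,C A-p->A A-q->B B-p->A B-q->C C-p->A C-q->D D-p->D D-q->D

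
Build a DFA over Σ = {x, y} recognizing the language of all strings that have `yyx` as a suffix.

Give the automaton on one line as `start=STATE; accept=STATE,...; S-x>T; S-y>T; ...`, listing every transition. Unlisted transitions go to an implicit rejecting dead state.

start=s0; accept=s3; s0-x>s0; s0-y>s1; s1-x>s0; s1-y>s2; s2-x>s3; s2-y>s2; s3-x>s0; s3-y>s1

Remember how much of `yyx` the current input suffix matches. State s0 means no match yet; s1 means the last symbol is `y`; s2 means the last 2 symbols are `yy`; s3 means the last 3 symbols are `yyx`. Only s3 accepts. On a mismatch, fall back to the longest proper suffix that is still a prefix of `yyx`.
With 4 states:
        x   y  
>  s0   s0  s1 
   s1   s0  s2 
   s2   s3  s2 
 * s3   s0  s1 
(> = start, * = accepting)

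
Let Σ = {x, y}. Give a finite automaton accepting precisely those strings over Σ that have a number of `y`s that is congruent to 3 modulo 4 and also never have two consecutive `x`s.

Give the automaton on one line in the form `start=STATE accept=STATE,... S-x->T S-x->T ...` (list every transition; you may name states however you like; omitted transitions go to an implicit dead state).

Handle the two conditions separately and then intersect. One (4 states) tracks the count of `y`s modulo 4; the other (3 states) tracks partial matches of the forbidden pattern `xx`. Each combined state is a pair, one component from each; accept when both components accept. Minimizing collapses redundant product states.
A 9-state machine:
        x   y  
>  q0   q1  q2 
   q1   q3  q2 
   q2   q4  q5 
   q3   q3  q3 
   q4   q3  q5 
   q5   q6  q7 
   q6   q3  q7 
 * q7   q8  q0 
 * q8   q3  q0 
(> = start, * = accepting)

start=q0 accept=q7,q8 q0-x->q1 q0-y->q2 q1-x->q3 q1-y->q2 q2-x->q4 q2-y->q5 q3-x->q3 q3-y->q3 q4-x->q3 q4-y->q5 q5-x->q6 q5-y->q7 q6-x->q3 q6-y->q7 q7-x->q8 q7-y->q0 q8-x->q3 q8-y->q0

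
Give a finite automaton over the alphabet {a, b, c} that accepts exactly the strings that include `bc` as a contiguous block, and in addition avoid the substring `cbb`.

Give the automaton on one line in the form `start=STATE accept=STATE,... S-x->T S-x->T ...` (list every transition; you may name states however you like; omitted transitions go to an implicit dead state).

start=S0 accept=S3,S5,S6 S0-a->S0 S0-b->S1 S0-c->S2 S1-a->S0 S1-b->S1 S1-c->S3 S2-a->S0 S2-b->S4 S2-c->S2 S3-a->S5 S3-b->S6 S3-c->S3 S4-a->S0 S4-b->S7 S4-c->S3 S5-a->S5 S5-b->S5 S5-c->S3 S6-a->S5 S6-b->S7 S6-c->S3 S7-a->S7 S7-b->S7 S7-c->S7

Build one automaton per condition and run them in lockstep. One (3 states) tracks whether and how much of `bc` has been seen; the other (4 states) tracks partial matches of the forbidden pattern `cbb`. Each combined state is a pair, one component from each; accept when both components accept. After merging equivalent states the machine shrinks.
        a   b   c  
>  S0   S0  S1  S2 
   S1   S0  S1  S3 
   S2   S0  S4  S2 
 * S3   S5  S6  S3 
   S4   S0  S7  S3 
 * S5   S5  S5  S3 
 * S6   S5  S7  S3 
   S7   S7  S7  S7 
(> = start, * = accepting)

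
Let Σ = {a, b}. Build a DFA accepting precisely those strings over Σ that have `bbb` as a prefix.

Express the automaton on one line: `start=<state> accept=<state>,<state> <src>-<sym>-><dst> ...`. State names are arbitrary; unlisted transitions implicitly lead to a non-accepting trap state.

Check the first 3 symbols one by one: q0 through q2 record how many have matched `bbb` so far; any wrong symbol goes to the dead state q4. After all 3 match we enter the accepting sink q3.
        a   b  
>  q0   q4  q1 
   q1   q4  q2 
   q2   q4  q3 
 * q3   q3  q3 
   q4   q4  q4 
(> = start, * = accepting)

start=q0 accept=q3 q0-a->q4 q0-b->q1 q1-a->q4 q1-b->q2 q2-a->q4 q2-b->q3 q3-a->q3 q3-b->q3 q4-a->q4 q4-b->q4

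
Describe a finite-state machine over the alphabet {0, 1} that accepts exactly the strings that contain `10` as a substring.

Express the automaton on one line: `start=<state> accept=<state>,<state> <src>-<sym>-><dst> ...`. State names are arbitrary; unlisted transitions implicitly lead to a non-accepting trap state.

start=s0 accept=s2 s0-0->s0 s0-1->s1 s1-0->s2 s1-1->s1 s2-0->s2 s2-1->s2

States s0..s1 record the length of the longest prefix of `10` that matches the current input suffix. Reaching s2 means `10` has been seen, and we stay there forever. Accept from s2.
3 states suffice.
        0   1  
>  s0   s0  s1 
   s1   s2  s1 
 * s2   s2  s2 
(> = start, * = accepting)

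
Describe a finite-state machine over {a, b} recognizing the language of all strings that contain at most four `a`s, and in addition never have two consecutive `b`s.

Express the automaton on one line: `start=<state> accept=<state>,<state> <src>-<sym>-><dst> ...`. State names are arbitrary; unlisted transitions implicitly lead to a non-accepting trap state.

Handle the two conditions separately and then intersect. The first has 6 states tracking the count of `a`s, saturating at 5; the second has 3 states tracking partial matches of the forbidden pattern `bb`. A product state is a pair (one from each), accepting exactly when both do. After merging equivalent states the machine shrinks.
11 states suffice.
          a    b  
>* s0     s1   s2 
 * s1     s3   s4 
 * s2     s1   s5 
 * s3     s6   s7 
 * s4     s3   s5 
   s5     s5   s5 
 * s6     s8   s9 
 * s7     s6   s5 
 * s8     s5  s10 
 * s9     s8   s5 
 * s10    s5   s5 
(> = start, * = accepting)

start=s0 accept=s0,s1,s2,s3,s4,s6,s7,s8,s9,s10 s0-a->s1 s0-b->s2 s1-a->s3 s1-b->s4 s2-a->s1 s2-b->s5 s3-a->s6 s3-b->s7 s4-a->s3 s4-b->s5 s5-a->s5 s5-b->s5 s6-a->s8 s6-b->s9 s7-a->s6 s7-b->s5 s8-a->s5 s8-b->s10 s9-a->s8 s9-b->s5 s10-a->s5 s10-b->s5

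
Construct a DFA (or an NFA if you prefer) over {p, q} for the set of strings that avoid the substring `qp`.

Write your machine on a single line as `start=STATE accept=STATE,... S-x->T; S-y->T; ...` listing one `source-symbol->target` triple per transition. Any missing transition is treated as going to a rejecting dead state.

This is the complement of 'contains `qp`'. Use the same substring-matching states — s0 through s2 holding how much of `qp` has just been matched — but flip the accepting set: everything except the trap s2 accepts.
With 3 states:
        p   q  
>* s0   s0  s1 
 * s1   s2  s1 
   s2   s2  s2 
(> = start, * = accepting)

start=s0; accept=s0,s1; s0-p->s0; s0-q->s1; s1-p->s2; s1-q->s1; s2-p->s2; s2-q->s2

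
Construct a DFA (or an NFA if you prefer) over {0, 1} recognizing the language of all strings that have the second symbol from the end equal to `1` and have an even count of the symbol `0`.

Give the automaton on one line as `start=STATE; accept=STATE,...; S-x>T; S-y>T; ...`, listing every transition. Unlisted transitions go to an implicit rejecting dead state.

Run two small machines in parallel and take their product. One (7 states) tracks the last 2 symbols read; the other (2 states) tracks the count of `0`s modulo 2. Each combined state is a pair, one component from each; accept when both components accept. After merging equivalent states the machine shrinks.
With 6 states:
        0   1  
>  q0   q1  q2 
   q1   q0  q3 
   q2   q1  q4 
   q3   q5  q3 
 * q4   q1  q4 
 * q5   q1  q2 
(> = start, * = accepting)

start=q0; accept=q4,q5; q0-0>q1; q0-1>q2; q1-0>q0; q1-1>q3; q2-0>q1; q2-1>q4; q3-0>q5; q3-1>q3; q4-0>q1; q4-1>q4; q5-0>q1; q5-1>q2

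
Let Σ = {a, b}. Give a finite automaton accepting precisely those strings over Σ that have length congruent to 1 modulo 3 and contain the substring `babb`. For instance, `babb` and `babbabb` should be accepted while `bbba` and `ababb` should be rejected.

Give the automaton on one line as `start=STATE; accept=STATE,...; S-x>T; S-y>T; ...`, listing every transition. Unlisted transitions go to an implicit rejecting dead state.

Run two small machines in parallel and take their product. One (3 states) tracks the input length modulo 3; the other (5 states) tracks whether and how much of `babb` has been seen. Each combined state is a pair, one component from each; accept when both components accept.
          a    b  
>  q0     q1   q2 
   q1     q3   q4 
   q2     q5   q4 
   q3     q0   q6 
   q4     q7   q6 
   q5     q0   q8 
   q6     q9   q2 
   q7     q1  q10 
   q8     q9  q11 
   q9     q3  q12 
   q10    q5  q13 
 * q11   q13  q13 
   q12    q7  q14 
   q13   q14  q14 
   q14   q11  q11 
(> = start, * = accepting)

start=q0; accept=q11; q0-a>q1; q0-b>q2; q1-a>q3; q1-b>q4; q2-a>q5; q2-b>q4; q3-a>q0; q3-b>q6; q4-a>q7; q4-b>q6; q5-a>q0; q5-b>q8; q6-a>q9; q6-b>q2; q7-a>q1; q7-b>q10; q8-a>q9; q8-b>q11; q9-a>q3; q9-b>q12; q10-a>q5; q10-b>q13; q11-a>q13; q11-b>q13; q12-a>q7; q12-b>q14; q13-a>q14; q13-b>q14; q14-a>q11; q14-b>q11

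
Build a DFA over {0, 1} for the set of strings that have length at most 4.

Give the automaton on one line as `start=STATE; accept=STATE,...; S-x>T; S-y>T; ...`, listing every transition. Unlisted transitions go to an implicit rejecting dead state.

Count input length up to 5: every symbol moves from q0 toward q5, which means 'more than 4' and absorbs. Accept from {q0, q1, q2, q3, q4}.
6 states suffice.
        0   1  
>* q0   q1  q1 
 * q1   q2  q2 
 * q2   q3  q3 
 * q3   q4  q4 
 * q4   q5  q5 
   q5   q5  q5 
(> = start, * = accepting)

start=q0; accept=q0,q1,q2,q3,q4; q0-0>q1; q0-1>q1; q1-0>q2; q1-1>q2; q2-0>q3; q2-1>q3; q3-0>q4; q3-1>q4; q4-0>q5; q4-1>q5; q5-0>q5; q5-1>q5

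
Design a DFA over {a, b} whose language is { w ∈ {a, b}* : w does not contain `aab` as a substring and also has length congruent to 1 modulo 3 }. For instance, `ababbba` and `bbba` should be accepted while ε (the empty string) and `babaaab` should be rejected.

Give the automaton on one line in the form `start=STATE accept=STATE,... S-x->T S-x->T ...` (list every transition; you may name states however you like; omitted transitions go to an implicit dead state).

start=q0 accept=q1,q2,q9 q0-a->q1 q0-b->q2 q1-a->q3 q1-b->q4 q2-a->q5 q2-b->q4 q3-a->q6 q3-b->q7 q4-a->q8 q4-b->q0 q5-a->q6 q5-b->q0 q6-a->q9 q6-b->q7 q7-a->q7 q7-b->q7 q8-a->q9 q8-b->q2 q9-a->q3 q9-b->q7

Handle the two conditions separately and then intersect. One (4 states) tracks partial matches of the forbidden pattern `aab`; the other (3 states) tracks the input length modulo 3. Each combined state is a pair, one component from each; accept when both components accept. After merging equivalent states the machine shrinks.
With 10 states:
        a   b  
>  q0   q1  q2 
 * q1   q3  q4 
 * q2   q5  q4 
   q3   q6  q7 
   q4   q8  q0 
   q5   q6  q0 
   q6   q9  q7 
   q7   q7  q7 
   q8   q9  q2 
 * q9   q3  q7 
(> = start, * = accepting)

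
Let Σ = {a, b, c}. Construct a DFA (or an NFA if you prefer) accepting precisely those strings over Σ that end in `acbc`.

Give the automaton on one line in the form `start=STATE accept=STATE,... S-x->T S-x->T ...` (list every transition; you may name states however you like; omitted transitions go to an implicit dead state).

Let each state record the length of the longest suffix of the input read so far that is also a prefix of `acbc`. q1 means the last symbol is `a`; q2 means the last 2 symbols are `ac`; q3 means the last 3 symbols are `acb`; q4 means the last 4 symbols are `acbc`. Accept only at q4, where the string currently ends in `acbc`.
With 5 states:
        a   b   c  
>  q0   q1  q0  q0 
   q1   q1  q0  q2 
   q2   q1  q3  q0 
   q3   q1  q0  q4 
 * q4   q1  q0  q0 
(> = start, * = accepting)

start=q0 accept=q4 q0-a->q1 q0-b->q0 q0-c->q0 q1-a->q1 q1-b->q0 q1-c->q2 q2-a->q1 q2-b->q3 q2-c->q0 q3-a->q1 q3-b->q0 q3-c->q4 q4-a->q1 q4-b->q0 q4-c->q0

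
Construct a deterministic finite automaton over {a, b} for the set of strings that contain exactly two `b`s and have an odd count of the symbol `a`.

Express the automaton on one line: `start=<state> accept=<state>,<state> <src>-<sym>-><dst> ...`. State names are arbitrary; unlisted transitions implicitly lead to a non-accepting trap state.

start=q0 accept=q5 q0-a->q1 q0-b->q2 q1-a->q0 q1-b->q3 q2-a->q3 q2-b->q4 q3-a->q2 q3-b->q5 q4-a->q5 q4-b->q6 q5-a->q4 q5-b->q6 q6-a->q6 q6-b->q6

Run two small machines in parallel and take their product. One (4 states) tracks the count of `b`s, saturating at 3; the other (2 states) tracks the count of `a`s modulo 2. Each combined state is a pair, one component from each; accept when both components accept. Minimizing collapses redundant product states.
A 7-state machine:
        a   b  
>  q0   q1  q2 
   q1   q0  q3 
   q2   q3  q4 
   q3   q2  q5 
   q4   q5  q6 
 * q5   q4  q6 
   q6   q6  q6 
(> = start, * = accepting)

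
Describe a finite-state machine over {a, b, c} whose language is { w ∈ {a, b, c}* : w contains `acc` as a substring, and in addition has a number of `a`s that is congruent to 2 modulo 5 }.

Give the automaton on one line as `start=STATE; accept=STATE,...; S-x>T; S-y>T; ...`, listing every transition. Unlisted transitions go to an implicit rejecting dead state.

Run two small machines in parallel and take their product. One (4 states) tracks whether and how much of `acc` has been seen; the other (5 states) tracks the count of `a`s modulo 5. Each combined state is a pair, one component from each; accept when both components accept.
With 20 states:
          a    b    c  
>  q0     q1   q0   q0 
   q1     q2   q3   q4 
   q2     q5   q6   q7 
   q3     q2   q3   q3 
   q4     q2   q3   q8 
   q5     q9  q10  q11 
   q6     q5   q6   q6 
   q7     q5   q6  q12 
   q8    q12   q8   q8 
   q9    q13  q14  q15 
   q10    q9  q10  q10 
   q11    q9  q10  q16 
 * q12   q16  q12  q12 
   q13    q1   q0  q17 
   q14   q13  q14  q14 
   q15   q13  q14  q18 
   q16   q18  q16  q16 
   q17    q1   q0  q19 
   q18   q19  q18  q18 
   q19    q8  q19  q19 
(> = start, * = accepting)

start=q0; accept=q12; q0-a>q1; q0-b>q0; q0-c>q0; q1-a>q2; q1-b>q3; q1-c>q4; q2-a>q5; q2-b>q6; q2-c>q7; q3-a>q2; q3-b>q3; q3-c>q3; q4-a>q2; q4-b>q3; q4-c>q8; q5-a>q9; q5-b>q10; q5-c>q11; q6-a>q5; q6-b>q6; q6-c>q6; q7-a>q5; q7-b>q6; q7-c>q12; q8-a>q12; q8-b>q8; q8-c>q8; q9-a>q13; q9-b>q14; q9-c>q15; q10-a>q9; q10-b>q10; q10-c>q10; q11-a>q9; q11-b>q10; q11-c>q16; q12-a>q16; q12-b>q12; q12-c>q12; q13-a>q1; q13-b>q0; q13-c>q17; q14-a>q13; q14-b>q14; q14-c>q14; q15-a>q13; q15-b>q14; q15-c>q18; q16-a>q18; q16-b>q16; q16-c>q16; q17-a>q1; q17-b>q0; q17-c>q19; q18-a>q19; q18-b>q18; q18-c>q18; q19-a>q8; q19-b>q19; q19-c>q19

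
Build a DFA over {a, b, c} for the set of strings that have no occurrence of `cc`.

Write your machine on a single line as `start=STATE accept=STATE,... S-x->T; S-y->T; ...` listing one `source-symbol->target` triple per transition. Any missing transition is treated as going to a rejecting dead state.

This is the complement of 'contains `cc`'. Use the same substring-matching states — q0 through q2 holding how much of `cc` has just been matched — but flip the accepting set: everything except the trap q2 accepts.
A 3-state machine:
        a   b   c  
>* q0   q0  q0  q1 
 * q1   q0  q0  q2 
   q2   q2  q2  q2 
(> = start, * = accepting)

start=q0; accept=q0,q1; q0-a->q0; q0-b->q0; q0-c->q1; q1-a->q0; q1-b->q0; q1-c->q2; q2-a->q2; q2-b->q2; q2-c->q2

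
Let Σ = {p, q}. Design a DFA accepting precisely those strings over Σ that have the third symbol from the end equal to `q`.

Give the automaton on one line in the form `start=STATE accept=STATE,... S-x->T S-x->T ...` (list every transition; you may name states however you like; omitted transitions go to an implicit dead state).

A DFA must remember the last 3 symbols (since which symbol is third-to-last isn't known until the input ends). Use one state per possible window of the last ≤3 symbols; accept from those whose window starts with `q`.
          p    q  
>  s0     s1   s2 
   s1     s3   s4 
   s2     s5   s6 
   s3     s7   s8 
   s4     s9  s10 
   s5    s11  s12 
   s6    s13  s14 
   s7     s7   s8 
   s8     s9  s10 
   s9    s11  s12 
   s10   s13  s14 
 * s11    s7   s8 
 * s12    s9  s10 
 * s13   s11  s12 
 * s14   s13  s14 
(> = start, * = accepting)

start=s0 accept=s11,s12,s13,s14 s0-p->s1 s0-q->s2 s1-p->s3 s1-q->s4 s2-p->s5 s2-q->s6 s3-p->s7 s3-q->s8 s4-p->s9 s4-q->s10 s5-p->s11 s5-q->s12 s6-p->s13 s6-q->s14 s7-p->s7 s7-q->s8 s8-p->s9 s8-q->s10 s9-p->s11 s9-q->s12 s10-p->s13 s10-q->s14 s11-p->s7 s11-q->s8 s12-p->s9 s12-q->s10 s13-p->s11 s13-q->s12 s14-p->s13 s14-q->s14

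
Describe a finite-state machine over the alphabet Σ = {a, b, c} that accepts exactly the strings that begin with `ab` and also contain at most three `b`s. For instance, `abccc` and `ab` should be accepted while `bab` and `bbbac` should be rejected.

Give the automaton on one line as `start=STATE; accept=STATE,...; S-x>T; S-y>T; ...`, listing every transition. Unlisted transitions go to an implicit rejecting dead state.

start=q0; accept=q3,q4,q5; q0-a>q1; q0-b>q2; q0-c>q2; q1-a>q2; q1-b>q3; q1-c>q2; q2-a>q2; q2-b>q2; q2-c>q2; q3-a>q3; q3-b>q4; q3-c>q3; q4-a>q4; q4-b>q5; q4-c>q4; q5-a>q5; q5-b>q2; q5-c>q5

Run two small machines in parallel and take their product. One (4 states) tracks whether the input so far still matches the prefix `ab`; the other (5 states) tracks the count of `b`s, saturating at 4. Each combined state is a pair, one component from each; accept when both components accept. After merging equivalent states the machine shrinks.
6 states suffice.
        a   b   c  
>  q0   q1  q2  q2 
   q1   q2  q3  q2 
   q2   q2  q2  q2 
 * q3   q3  q4  q3 
 * q4   q4  q5  q4 
 * q5   q5  q2  q5 
(> = start, * = accepting)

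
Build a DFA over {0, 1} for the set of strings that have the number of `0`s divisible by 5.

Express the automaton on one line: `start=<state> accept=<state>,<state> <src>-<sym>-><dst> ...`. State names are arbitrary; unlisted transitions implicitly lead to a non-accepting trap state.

start=A accept=A A-0->B A-1->A B-0->C B-1->B C-0->D C-1->C D-0->E D-1->D E-0->A E-1->E

Keep the running count of `0`s modulo 5: each `0` advances along the cycle A → B → C → D → E → A while other symbols loop. Accept at A.
       0  1 
>* A   B  A 
   B   C  B 
   C   D  C 
   D   E  D 
   E   A  E 
(> = start, * = accepting)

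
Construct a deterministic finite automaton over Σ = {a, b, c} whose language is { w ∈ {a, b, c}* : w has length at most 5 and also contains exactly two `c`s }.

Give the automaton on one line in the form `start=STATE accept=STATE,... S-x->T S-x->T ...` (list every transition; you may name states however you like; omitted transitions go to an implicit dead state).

start=S0 accept=S5,S8,S11,S12 S0-a->S1 S0-b->S1 S0-c->S2 S1-a->S3 S1-b->S3 S1-c->S4 S2-a->S4 S2-b->S4 S2-c->S5 S3-a->S6 S3-b->S6 S3-c->S7 S4-a->S7 S4-b->S7 S4-c->S8 S5-a->S8 S5-b->S8 S5-c->S9 S6-a->S9 S6-b->S9 S6-c->S10 S7-a->S10 S7-b->S10 S7-c->S11 S8-a->S11 S8-b->S11 S8-c->S9 S9-a->S9 S9-b->S9 S9-c->S9 S10-a->S9 S10-b->S9 S10-c->S12 S11-a->S12 S11-b->S12 S11-c->S9 S12-a->S9 S12-b->S9 S12-c->S9

Handle the two conditions separately and then intersect. One (7 states) tracks the input length, saturating at 6; the other (4 states) tracks the count of `c`s, saturating at 3. Each combined state is a pair, one component from each; accept when both components accept. Equivalent product states are then merged.
A 13-state machine:
          a    b    c  
>  S0     S1   S1   S2 
   S1     S3   S3   S4 
   S2     S4   S4   S5 
   S3     S6   S6   S7 
   S4     S7   S7   S8 
 * S5     S8   S8   S9 
   S6     S9   S9  S10 
   S7    S10  S10  S11 
 * S8    S11  S11   S9 
   S9     S9   S9   S9 
   S10    S9   S9  S12 
 * S11   S12  S12   S9 
 * S12    S9   S9   S9 
(> = start, * = accepting)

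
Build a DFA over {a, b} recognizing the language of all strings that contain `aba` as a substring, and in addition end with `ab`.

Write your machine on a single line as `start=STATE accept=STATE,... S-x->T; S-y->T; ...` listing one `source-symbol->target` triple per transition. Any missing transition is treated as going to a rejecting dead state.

start=S0; accept=S4; S0-a->S1; S0-b->S0; S1-a->S1; S1-b->S2; S2-a->S3; S2-b->S0; S3-a->S3; S3-b->S4; S4-a->S3; S4-b->S5; S5-a->S3; S5-b->S5

Build one automaton per condition and run them in lockstep. One (4 states) tracks whether and how much of `aba` has been seen; the other (3 states) tracks how much of the suffix `ab` has currently been matched. Each combined state is a pair, one component from each; accept when both components accept.
6 states suffice.
        a   b  
>  S0   S1  S0 
   S1   S1  S2 
   S2   S3  S0 
   S3   S3  S4 
 * S4   S3  S5 
   S5   S3  S5 
(> = start, * = accepting)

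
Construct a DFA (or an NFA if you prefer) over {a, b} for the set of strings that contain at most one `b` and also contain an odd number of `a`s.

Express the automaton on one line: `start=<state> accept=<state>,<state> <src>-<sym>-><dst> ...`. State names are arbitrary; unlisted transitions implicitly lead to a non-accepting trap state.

start=q0 accept=q1,q3 q0-a->q1 q0-b->q2 q1-a->q0 q1-b->q3 q2-a->q3 q2-b->q4 q3-a->q2 q3-b->q4 q4-a->q4 q4-b->q4

Build one automaton per condition and run them in lockstep. The first has 3 states tracking the count of `b`s, saturating at 2; the second has 2 states tracking the count of `a`s modulo 2. A product state is a pair (one from each), accepting exactly when both do. Equivalent product states are then merged.
With 5 states:
        a   b  
>  q0   q1  q2 
 * q1   q0  q3 
   q2   q3  q4 
 * q3   q2  q4 
   q4   q4  q4 
(> = start, * = accepting)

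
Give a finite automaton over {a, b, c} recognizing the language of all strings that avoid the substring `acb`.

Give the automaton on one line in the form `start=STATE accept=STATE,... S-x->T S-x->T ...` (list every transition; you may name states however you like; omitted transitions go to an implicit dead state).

start=q0 accept=q0,q1,q2 q0-a->q1 q0-b->q0 q0-c->q0 q1-a->q1 q1-b->q0 q1-c->q2 q2-a->q1 q2-b->q3 q2-c->q0 q3-a->q3 q3-b->q3 q3-c->q3

Track partial matches of the forbidden pattern `acb`. State q3 is a dead state reached once `acb` has occurred; every other state accepts. q0 means no part of `acb` is currently matched.
        a   b   c  
>* q0   q1  q0  q0 
 * q1   q1  q0  q2 
 * q2   q1  q3  q0 
   q3   q3  q3  q3 
(> = start, * = accepting)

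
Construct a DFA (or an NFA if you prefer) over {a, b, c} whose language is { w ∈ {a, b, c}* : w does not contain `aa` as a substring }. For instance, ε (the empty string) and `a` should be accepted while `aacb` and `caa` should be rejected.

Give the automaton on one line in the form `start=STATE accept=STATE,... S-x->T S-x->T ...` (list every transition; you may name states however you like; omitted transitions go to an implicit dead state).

start=s0 accept=s0,s1 s0-a->s1 s0-b->s0 s0-c->s0 s1-a->s2 s1-b->s0 s1-c->s0 s2-a->s2 s2-b->s2 s2-c->s2

This is the complement of 'contains `aa`'. Use the same substring-matching states — s0 through s2 holding how much of `aa` has just been matched — but flip the accepting set: everything except the trap s2 accepts.
3 states suffice.
        a   b   c  
>* s0   s1  s0  s0 
 * s1   s2  s0  s0 
   s2   s2  s2  s2 
(> = start, * = accepting)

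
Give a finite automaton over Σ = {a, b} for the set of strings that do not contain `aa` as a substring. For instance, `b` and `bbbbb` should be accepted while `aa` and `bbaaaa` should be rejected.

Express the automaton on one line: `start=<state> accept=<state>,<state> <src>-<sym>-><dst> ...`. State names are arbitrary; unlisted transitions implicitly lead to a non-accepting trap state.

Track partial matches of the forbidden pattern `aa`. State S2 is a dead state reached once `aa` has occurred; every other state accepts. S0 means no part of `aa` is currently matched.
A 3-state machine:
        a   b  
>* S0   S1  S0 
 * S1   S2  S0 
   S2   S2  S2 
(> = start, * = accepting)

start=S0 accept=S0,S1 S0-a->S1 S0-b->S0 S1-a->S2 S1-b->S0 S2-a->S2 S2-b->S2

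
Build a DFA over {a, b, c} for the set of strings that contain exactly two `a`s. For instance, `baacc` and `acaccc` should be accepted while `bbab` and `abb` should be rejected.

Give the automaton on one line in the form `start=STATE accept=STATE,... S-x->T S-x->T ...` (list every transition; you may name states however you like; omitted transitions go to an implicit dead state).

Count `a`s, saturating at 3: states s0 through s2 mean 0 through 2 `a`s seen; s3 means more than 2. Each `a` increments (capped at s3); other symbols loop. Accept from {s2}.
With 4 states:
        a   b   c  
>  s0   s1  s0  s0 
   s1   s2  s1  s1 
 * s2   s3  s2  s2 
   s3   s3  s3  s3 
(> = start, * = accepting)

start=s0 accept=s2 s0-a->s1 s0-b->s0 s0-c->s0 s1-a->s2 s1-b->s1 s1-c->s1 s2-a->s3 s2-b->s2 s2-c->s2 s3-a->s3 s3-b->s3 s3-c->s3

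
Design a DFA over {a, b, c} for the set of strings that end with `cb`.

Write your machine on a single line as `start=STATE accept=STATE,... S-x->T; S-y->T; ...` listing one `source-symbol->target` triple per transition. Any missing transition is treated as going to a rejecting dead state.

Let each state record the length of the longest suffix of the input read so far that is also a prefix of `cb`. s1 means the last symbol is `c`; s2 means the last 2 symbols are `cb`. Accept only at s2, where the string currently ends in `cb`.
3 states suffice.
        a   b   c  
>  s0   s0  s0  s1 
   s1   s0  s2  s1 
 * s2   s0  s0  s1 
(> = start, * = accepting)

start=s0; accept=s2; s0-a->s0; s0-b->s0; s0-c->s1; s1-a->s0; s1-b->s2; s1-c->s1; s2-a->s0; s2-b->s0; s2-c->s1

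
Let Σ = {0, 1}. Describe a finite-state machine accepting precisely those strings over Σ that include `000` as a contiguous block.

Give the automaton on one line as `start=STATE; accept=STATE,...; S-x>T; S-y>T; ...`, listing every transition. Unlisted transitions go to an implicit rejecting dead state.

start=q0; accept=q3; q0-0>q1; q0-1>q0; q1-0>q2; q1-1>q0; q2-0>q3; q2-1>q0; q3-0>q3; q3-1>q3

States q0..q2 record the length of the longest prefix of `000` that matches the current input suffix. Reaching q3 means `000` has been seen, and we stay there forever. Accept from q3.
        0   1  
>  q0   q1  q0 
   q1   q2  q0 
   q2   q3  q0 
 * q3   q3  q3 
(> = start, * = accepting)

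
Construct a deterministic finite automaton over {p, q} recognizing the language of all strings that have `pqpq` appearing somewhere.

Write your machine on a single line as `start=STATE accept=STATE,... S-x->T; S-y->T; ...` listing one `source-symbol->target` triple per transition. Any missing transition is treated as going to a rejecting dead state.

start=S0; accept=S4; S0-p->S1; S0-q->S0; S1-p->S1; S1-q->S2; S2-p->S3; S2-q->S0; S3-p->S1; S3-q->S4; S4-p->S4; S4-q->S4

States S0..S3 record the length of the longest prefix of `pqpq` that matches the current input suffix. Reaching S4 means `pqpq` has been seen, and we stay there forever. Accept from S4.
With 5 states:
        p   q  
>  S0   S1  S0 
   S1   S1  S2 
   S2   S3  S0 
   S3   S1  S4 
 * S4   S4  S4 
(> = start, * = accepting)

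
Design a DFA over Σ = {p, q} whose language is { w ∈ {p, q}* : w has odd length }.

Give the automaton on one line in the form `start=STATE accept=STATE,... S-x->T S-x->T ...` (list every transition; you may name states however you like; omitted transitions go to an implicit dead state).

Only the length mod 2 matters, so use a 2-cycle: from any state, every input symbol moves to the next state, wrapping s1 back to s0. Mark s1 accepting.
With 2 states:
        p   q  
>  s0   s1  s1 
 * s1   s0  s0 
(> = start, * = accepting)

start=s0 accept=s1 s0-p->s1 s0-q->s1 s1-p->s0 s1-q->s0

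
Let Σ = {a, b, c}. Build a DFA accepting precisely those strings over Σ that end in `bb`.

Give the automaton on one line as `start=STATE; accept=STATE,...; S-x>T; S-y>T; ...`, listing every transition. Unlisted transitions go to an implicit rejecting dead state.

Remember how much of `bb` the current input suffix matches. State q0 means no match yet; q1 means the last symbol is `b`; q2 means the last 2 symbols are `bb`. Only q2 accepts. On a mismatch, fall back to the longest proper suffix that is still a prefix of `bb`.
        a   b   c  
>  q0   q0  q1  q0 
   q1   q0  q2  q0 
 * q2   q0  q2  q0 
(> = start, * = accepting)

start=q0; accept=q2; q0-a>q0; q0-b>q1; q0-c>q0; q1-a>q0; q1-b>q2; q1-c>q0; q2-a>q0; q2-b>q2; q2-c>q0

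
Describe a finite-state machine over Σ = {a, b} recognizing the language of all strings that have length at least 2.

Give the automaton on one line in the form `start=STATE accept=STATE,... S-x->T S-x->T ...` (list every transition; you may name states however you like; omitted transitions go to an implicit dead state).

We only need to distinguish lengths 0, 1, …, 2, and '>2'. Chain s0 → s1 → s2 → s3 on every symbol, with s3 looping. Accepting states: {s2, s3}.
4 states suffice.
        a   b  
>  s0   s1  s1 
   s1   s2  s2 
 * s2   s3  s3 
 * s3   s3  s3 
(> = start, * = accepting)

start=s0 accept=s2,s3 s0-a->s1 s0-b->s1 s1-a->s2 s1-b->s2 s2-a->s3 s2-b->s3 s3-a->s3 s3-b->s3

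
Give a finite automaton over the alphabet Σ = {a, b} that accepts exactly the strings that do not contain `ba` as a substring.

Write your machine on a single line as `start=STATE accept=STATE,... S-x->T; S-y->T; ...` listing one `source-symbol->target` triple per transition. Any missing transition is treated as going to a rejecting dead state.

start=q0; accept=q0,q1; q0-a->q0; q0-b->q1; q1-a->q2; q1-b->q1; q2-a->q2; q2-b->q2

This is the complement of 'contains `ba`'. Use the same substring-matching states — q0 through q2 holding how much of `ba` has just been matched — but flip the accepting set: everything except the trap q2 accepts.
        a   b  
>* q0   q0  q1 
 * q1   q2  q1 
   q2   q2  q2 
(> = start, * = accepting)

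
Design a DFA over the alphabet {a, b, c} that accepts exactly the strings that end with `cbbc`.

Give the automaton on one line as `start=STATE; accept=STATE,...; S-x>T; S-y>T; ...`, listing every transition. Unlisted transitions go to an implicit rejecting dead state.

start=q0; accept=q4; q0-a>q0; q0-b>q0; q0-c>q1; q1-a>q0; q1-b>q2; q1-c>q1; q2-a>q0; q2-b>q3; q2-c>q1; q3-a>q0; q3-b>q0; q3-c>q4; q4-a>q0; q4-b>q2; q4-c>q1

Remember how much of `cbbc` the current input suffix matches. State q0 means no match yet; q1 means the last symbol is `c`; q2 means the last 2 symbols are `cb`; q3 means the last 3 symbols are `cbb`; q4 means the last 4 symbols are `cbbc`. Only q4 accepts. On a mismatch, fall back to the longest proper suffix that is still a prefix of `cbbc`.
5 states suffice.
        a   b   c  
>  q0   q0  q0  q1 
   q1   q0  q2  q1 
   q2   q0  q3  q1 
   q3   q0  q0  q4 
 * q4   q0  q2  q1 
(> = start, * = accepting)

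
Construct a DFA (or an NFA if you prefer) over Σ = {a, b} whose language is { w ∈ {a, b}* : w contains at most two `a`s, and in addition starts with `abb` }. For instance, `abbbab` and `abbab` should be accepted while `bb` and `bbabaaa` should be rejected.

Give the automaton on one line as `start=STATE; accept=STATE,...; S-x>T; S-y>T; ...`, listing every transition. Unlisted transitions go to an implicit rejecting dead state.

start=S0; accept=S4,S5; S0-a>S1; S0-b>S2; S1-a>S2; S1-b>S3; S2-a>S2; S2-b>S2; S3-a>S2; S3-b>S4; S4-a>S5; S4-b>S4; S5-a>S2; S5-b>S5

Build one automaton per condition and run them in lockstep. The first has 4 states tracking the count of `a`s, saturating at 3; the second has 5 states tracking whether the input so far still matches the prefix `abb`. A product state is a pair (one from each), accepting exactly when both do. After merging equivalent states the machine shrinks.
A 6-state machine:
        a   b  
>  S0   S1  S2 
   S1   S2  S3 
   S2   S2  S2 
   S3   S2  S4 
 * S4   S5  S4 
 * S5   S2  S5 
(> = start, * = accepting)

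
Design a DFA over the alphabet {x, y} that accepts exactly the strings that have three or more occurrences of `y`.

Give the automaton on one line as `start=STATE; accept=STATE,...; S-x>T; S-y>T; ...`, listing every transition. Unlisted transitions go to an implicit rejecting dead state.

start=q0; accept=q3,q4; q0-x>q0; q0-y>q1; q1-x>q1; q1-y>q2; q2-x>q2; q2-y>q3; q3-x>q3; q3-y>q4; q4-x>q4; q4-y>q4

Count `y`s, saturating at 4: states q0 through q3 mean 0 through 3 `y`s seen; q4 means more than 3. Each `y` increments (capped at q4); other symbols loop. Accept from {q3, q4}.
A 5-state machine:
        x   y  
>  q0   q0  q1 
   q1   q1  q2 
   q2   q2  q3 
 * q3   q3  q4 
 * q4   q4  q4 
(> = start, * = accepting)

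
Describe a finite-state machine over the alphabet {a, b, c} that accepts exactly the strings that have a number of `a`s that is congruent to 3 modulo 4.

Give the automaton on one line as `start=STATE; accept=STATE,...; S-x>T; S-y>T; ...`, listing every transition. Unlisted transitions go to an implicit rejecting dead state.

Keep the running count of `a`s modulo 4: each `a` advances along the cycle q0 → q1 → q2 → q3 → q0 while other symbols loop. Accept at q3.
4 states suffice.
        a   b   c  
>  q0   q1  q0  q0 
   q1   q2  q1  q1 
   q2   q3  q2  q2 
 * q3   q0  q3  q3 
(> = start, * = accepting)

start=q0; accept=q3; q0-a>q1; q0-b>q0; q0-c>q0; q1-a>q2; q1-b>q1; q1-c>q1; q2-a>q3; q2-b>q2; q2-c>q2; q3-a>q0; q3-b>q3; q3-c>q3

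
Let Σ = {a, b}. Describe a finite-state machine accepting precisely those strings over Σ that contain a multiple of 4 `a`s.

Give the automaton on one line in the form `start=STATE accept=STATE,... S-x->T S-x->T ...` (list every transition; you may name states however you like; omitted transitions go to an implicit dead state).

The only thing that matters is how many `a`s have appeared, reduced mod 4. Use one state per residue: q0 for 0, …, q3 for 3. Reading `a` moves to the next residue; anything else stays put. q0 is accepting.
4 states suffice.
        a   b  
>* q0   q1  q0 
   q1   q2  q1 
   q2   q3  q2 
   q3   q0  q3 
(> = start, * = accepting)

start=q0 accept=q0 q0-a->q1 q0-b->q0 q1-a->q2 q1-b->q1 q2-a->q3 q2-b->q2 q3-a->q0 q3-b->q3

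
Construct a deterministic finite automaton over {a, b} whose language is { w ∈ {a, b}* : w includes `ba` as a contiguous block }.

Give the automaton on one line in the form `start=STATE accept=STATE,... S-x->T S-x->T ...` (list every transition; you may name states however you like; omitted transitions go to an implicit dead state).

start=q0 accept=q2 q0-a->q0 q0-b->q1 q1-a->q2 q1-b->q1 q2-a->q2 q2-b->q2

States q0..q1 record the length of the longest prefix of `ba` that matches the current input suffix. Reaching q2 means `ba` has been seen, and we stay there forever. Accept from q2.
With 3 states:
        a   b  
>  q0   q0  q1 
   q1   q2  q1 
 * q2   q2  q2 
(> = start, * = accepting)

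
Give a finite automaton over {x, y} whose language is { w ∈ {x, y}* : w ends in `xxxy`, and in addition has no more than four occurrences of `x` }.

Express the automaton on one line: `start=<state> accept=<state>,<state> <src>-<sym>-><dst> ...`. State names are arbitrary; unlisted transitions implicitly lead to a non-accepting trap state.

Build one automaton per condition and run them in lockstep. One (5 states) tracks how much of the suffix `xxxy` has currently been matched; the other (6 states) tracks the count of `x`s, saturating at 5. Each combined state is a pair, one component from each; accept when both components accept. Minimizing collapses redundant product states.
10 states suffice.
        x   y  
>  q0   q1  q0 
   q1   q2  q3 
   q2   q4  q5 
   q3   q6  q3 
   q4   q7  q8 
   q5   q5  q5 
   q6   q9  q5 
   q7   q5  q8 
 * q8   q5  q5 
   q9   q7  q5 
(> = start, * = accepting)

start=q0 accept=q8 q0-x->q1 q0-y->q0 q1-x->q2 q1-y->q3 q2-x->q4 q2-y->q5 q3-x->q6 q3-y->q3 q4-x->q7 q4-y->q8 q5-x->q5 q5-y->q5 q6-x->q9 q6-y->q5 q7-x->q5 q7-y->q8 q8-x->q5 q8-y->q5 q9-x->q7 q9-y->q5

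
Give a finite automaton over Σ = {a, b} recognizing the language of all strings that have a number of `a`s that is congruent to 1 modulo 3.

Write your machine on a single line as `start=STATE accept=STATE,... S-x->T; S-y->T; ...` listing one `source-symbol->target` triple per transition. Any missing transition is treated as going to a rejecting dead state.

Keep the running count of `a`s modulo 3: each `a` advances along the cycle s0 → s1 → s2 → s0 while other symbols loop. Accept at s1.
        a   b  
>  s0   s1  s0 
 * s1   s2  s1 
   s2   s0  s2 
(> = start, * = accepting)

start=s0; accept=s1; s0-a->s1; s0-b->s0; s1-a->s2; s1-b->s1; s2-a->s0; s2-b->s2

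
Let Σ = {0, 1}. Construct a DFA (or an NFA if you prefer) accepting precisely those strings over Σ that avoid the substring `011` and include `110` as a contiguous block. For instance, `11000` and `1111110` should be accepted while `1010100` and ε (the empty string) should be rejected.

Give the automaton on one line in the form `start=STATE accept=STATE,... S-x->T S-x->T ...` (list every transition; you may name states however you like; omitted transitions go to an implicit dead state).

start=q0 accept=q4,q5 q0-0->q1 q0-1->q2 q1-0->q1 q1-1->q1 q2-0->q1 q2-1->q3 q3-0->q4 q3-1->q3 q4-0->q4 q4-1->q5 q5-0->q4 q5-1->q1

Handle the two conditions separately and then intersect. The first has 4 states tracking partial matches of the forbidden pattern `011`; the second has 4 states tracking whether and how much of `110` has been seen. A product state is a pair (one from each), accepting exactly when both do. Minimizing collapses redundant product states.
        0   1  
>  q0   q1  q2 
   q1   q1  q1 
   q2   q1  q3 
   q3   q4  q3 
 * q4   q4  q5 
 * q5   q4  q1 
(> = start, * = accepting)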